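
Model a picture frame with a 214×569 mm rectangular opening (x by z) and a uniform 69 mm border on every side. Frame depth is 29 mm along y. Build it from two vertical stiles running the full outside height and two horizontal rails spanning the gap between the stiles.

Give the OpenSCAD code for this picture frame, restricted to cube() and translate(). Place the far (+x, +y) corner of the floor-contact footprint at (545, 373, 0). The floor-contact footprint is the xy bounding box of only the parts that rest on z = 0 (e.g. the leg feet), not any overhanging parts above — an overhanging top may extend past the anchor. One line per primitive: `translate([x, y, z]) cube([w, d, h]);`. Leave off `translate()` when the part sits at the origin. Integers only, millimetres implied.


translate([193, 344, 0]) cube([69, 29, 707]);
translate([476, 344, 0]) cube([69, 29, 707]);
translate([262, 344, 0]) cube([214, 29, 69]);
translate([262, 344, 638]) cube([214, 29, 69]);


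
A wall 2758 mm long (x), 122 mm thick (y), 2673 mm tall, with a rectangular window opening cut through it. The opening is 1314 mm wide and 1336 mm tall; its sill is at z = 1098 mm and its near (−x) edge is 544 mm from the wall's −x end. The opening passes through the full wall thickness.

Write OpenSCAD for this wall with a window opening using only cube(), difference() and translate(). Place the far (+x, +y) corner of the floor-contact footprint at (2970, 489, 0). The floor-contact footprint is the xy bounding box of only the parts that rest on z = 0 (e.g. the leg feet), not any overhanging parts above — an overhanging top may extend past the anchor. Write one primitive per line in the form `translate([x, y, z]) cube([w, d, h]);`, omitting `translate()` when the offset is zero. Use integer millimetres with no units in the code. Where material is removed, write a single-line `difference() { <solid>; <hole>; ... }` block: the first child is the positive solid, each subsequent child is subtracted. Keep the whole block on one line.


difference() { translate([212, 367, 0]) cube([2758, 122, 2673]); translate([756, 367, 1098]) cube([1314, 122, 1336]); }


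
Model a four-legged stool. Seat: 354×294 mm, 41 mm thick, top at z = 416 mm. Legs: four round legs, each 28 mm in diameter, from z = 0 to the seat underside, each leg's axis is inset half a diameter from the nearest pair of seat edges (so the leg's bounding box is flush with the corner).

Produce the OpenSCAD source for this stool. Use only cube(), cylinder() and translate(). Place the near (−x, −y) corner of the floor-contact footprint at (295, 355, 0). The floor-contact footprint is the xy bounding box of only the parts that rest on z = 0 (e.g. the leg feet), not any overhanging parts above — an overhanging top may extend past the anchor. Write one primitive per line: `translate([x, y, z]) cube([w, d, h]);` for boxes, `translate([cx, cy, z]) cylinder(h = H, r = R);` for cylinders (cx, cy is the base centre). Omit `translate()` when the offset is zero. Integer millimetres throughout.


translate([295, 355, 375]) cube([354, 294, 41]);
translate([309, 369, 0]) cylinder(h = 375, r = 14);
translate([635, 369, 0]) cylinder(h = 375, r = 14);
translate([309, 635, 0]) cylinder(h = 375, r = 14);
translate([635, 635, 0]) cylinder(h = 375, r = 14);


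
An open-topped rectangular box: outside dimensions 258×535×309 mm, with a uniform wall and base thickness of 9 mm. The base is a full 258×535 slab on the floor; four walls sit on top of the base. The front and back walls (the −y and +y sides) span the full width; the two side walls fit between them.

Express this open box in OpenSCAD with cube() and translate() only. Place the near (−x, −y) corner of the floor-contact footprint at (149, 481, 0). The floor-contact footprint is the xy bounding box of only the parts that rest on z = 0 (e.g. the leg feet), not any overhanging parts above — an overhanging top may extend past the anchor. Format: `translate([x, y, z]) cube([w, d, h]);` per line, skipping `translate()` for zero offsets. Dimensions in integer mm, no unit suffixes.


translate([149, 481, 0]) cube([258, 535, 9]);
translate([149, 481, 9]) cube([258, 9, 300]);
translate([149, 1007, 9]) cube([258, 9, 300]);
translate([149, 490, 9]) cube([9, 517, 300]);
translate([398, 490, 9]) cube([9, 517, 300]);


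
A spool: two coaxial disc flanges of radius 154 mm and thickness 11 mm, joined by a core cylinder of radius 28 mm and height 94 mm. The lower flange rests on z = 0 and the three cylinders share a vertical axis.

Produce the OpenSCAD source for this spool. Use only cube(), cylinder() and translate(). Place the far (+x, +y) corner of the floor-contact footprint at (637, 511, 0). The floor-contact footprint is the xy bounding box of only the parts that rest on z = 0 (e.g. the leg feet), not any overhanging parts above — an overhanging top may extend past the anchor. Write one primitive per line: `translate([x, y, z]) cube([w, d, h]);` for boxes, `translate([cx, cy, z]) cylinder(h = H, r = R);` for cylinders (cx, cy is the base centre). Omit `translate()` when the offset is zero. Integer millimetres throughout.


translate([483, 357, 0]) cylinder(h = 11, r = 154);
translate([483, 357, 11]) cylinder(h = 94, r = 28);
translate([483, 357, 105]) cylinder(h = 11, r = 154);


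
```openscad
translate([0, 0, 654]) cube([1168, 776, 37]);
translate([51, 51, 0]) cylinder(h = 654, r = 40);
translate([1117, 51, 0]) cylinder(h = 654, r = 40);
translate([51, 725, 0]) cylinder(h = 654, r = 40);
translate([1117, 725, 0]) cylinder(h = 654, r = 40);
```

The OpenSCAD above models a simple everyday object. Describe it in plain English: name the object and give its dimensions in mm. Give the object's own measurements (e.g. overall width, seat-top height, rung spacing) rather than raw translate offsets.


A table: top 1168 mm (x) × 776 mm (y), 37 mm thick, upper face at z = 691 mm, on four round legs of 80 mm diameter, each leg's bounding box inset 11 mm from the nearest pair of top edges from z = 0 to the bottom of the top.


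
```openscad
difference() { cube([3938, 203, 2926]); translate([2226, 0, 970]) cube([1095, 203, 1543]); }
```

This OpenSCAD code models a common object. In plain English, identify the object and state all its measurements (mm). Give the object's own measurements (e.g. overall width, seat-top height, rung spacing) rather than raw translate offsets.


A wall 3938 mm long (x), 203 mm thick (y), 2926 mm tall, with a rectangular window opening cut through it. The opening is 1095 mm wide and 1543 mm tall; its sill is at z = 970 mm and its near (−x) edge is 2226 mm from the wall's −x end. The opening passes through the full wall thickness.


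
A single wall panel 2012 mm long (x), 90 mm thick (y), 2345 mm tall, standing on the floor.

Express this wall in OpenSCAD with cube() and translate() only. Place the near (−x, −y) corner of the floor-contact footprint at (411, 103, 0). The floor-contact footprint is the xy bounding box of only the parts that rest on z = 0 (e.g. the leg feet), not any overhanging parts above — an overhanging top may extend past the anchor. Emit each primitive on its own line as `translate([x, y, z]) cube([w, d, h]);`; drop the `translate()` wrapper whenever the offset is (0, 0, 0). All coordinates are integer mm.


translate([411, 103, 0]) cube([2012, 90, 2345]);


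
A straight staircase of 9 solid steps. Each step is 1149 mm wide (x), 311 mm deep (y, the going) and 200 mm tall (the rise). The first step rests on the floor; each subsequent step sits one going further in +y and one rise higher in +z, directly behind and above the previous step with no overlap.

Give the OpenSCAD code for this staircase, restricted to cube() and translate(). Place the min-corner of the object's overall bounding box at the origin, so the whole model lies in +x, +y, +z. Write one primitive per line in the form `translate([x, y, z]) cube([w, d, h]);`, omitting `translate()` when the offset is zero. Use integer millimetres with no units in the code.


cube([1149, 311, 200]);
translate([0, 311, 200]) cube([1149, 311, 200]);
translate([0, 622, 400]) cube([1149, 311, 200]);
translate([0, 933, 600]) cube([1149, 311, 200]);
translate([0, 1244, 800]) cube([1149, 311, 200]);
translate([0, 1555, 1000]) cube([1149, 311, 200]);
translate([0, 1866, 1200]) cube([1149, 311, 200]);
translate([0, 2177, 1400]) cube([1149, 311, 200]);
translate([0, 2488, 1600]) cube([1149, 311, 200]);


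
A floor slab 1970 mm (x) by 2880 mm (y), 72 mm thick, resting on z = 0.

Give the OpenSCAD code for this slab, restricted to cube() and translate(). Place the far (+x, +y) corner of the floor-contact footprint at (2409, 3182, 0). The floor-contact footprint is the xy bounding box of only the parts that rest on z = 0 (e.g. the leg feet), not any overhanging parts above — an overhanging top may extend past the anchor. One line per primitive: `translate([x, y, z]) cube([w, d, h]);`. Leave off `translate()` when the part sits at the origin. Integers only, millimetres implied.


translate([439, 302, 0]) cube([1970, 2880, 72]);


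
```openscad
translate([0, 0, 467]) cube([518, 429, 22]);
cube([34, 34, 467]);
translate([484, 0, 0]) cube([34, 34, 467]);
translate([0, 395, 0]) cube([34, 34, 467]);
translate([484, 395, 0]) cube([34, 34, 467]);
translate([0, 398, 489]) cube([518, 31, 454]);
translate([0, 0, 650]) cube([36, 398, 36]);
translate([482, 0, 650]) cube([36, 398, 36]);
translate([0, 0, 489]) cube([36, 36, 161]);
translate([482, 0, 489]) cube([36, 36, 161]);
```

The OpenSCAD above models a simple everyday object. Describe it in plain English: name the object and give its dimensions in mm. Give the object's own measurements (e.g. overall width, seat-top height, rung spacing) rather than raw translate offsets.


A chair. The seat is a 518×429×22 mm slab with its top at z = 489 mm, on four 34×34 mm corner legs (flush with the seat edges, standing on z = 0). A flat backrest 31 mm thick, 454 mm tall, spans the full seat width and rises from the seat top along its +y edge, rear face flush with the rear of the seat. Two armrests of 36×36 mm section run along each side from the seat's front edge to the front of the backrest, top faces 197 mm above the seat top and outer faces flush with the seat's x-edges; a 36×36 mm post under the front of each armrest stands on the seat at the front corner.


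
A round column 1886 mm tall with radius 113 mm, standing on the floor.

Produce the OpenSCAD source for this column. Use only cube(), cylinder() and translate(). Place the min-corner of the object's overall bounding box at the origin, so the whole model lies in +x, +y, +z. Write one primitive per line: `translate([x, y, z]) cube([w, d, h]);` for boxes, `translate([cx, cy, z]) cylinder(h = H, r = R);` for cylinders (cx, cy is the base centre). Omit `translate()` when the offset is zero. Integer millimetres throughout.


translate([113, 113, 0]) cylinder(h = 1886, r = 113);


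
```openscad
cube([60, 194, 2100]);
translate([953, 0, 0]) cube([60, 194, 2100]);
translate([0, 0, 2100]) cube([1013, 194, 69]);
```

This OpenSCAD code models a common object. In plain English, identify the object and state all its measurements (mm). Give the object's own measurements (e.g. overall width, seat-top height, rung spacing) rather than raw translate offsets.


A door frame. The clear opening is 893 mm wide and 2100 mm high. Two 60 mm wide jambs, 194 mm deep, stand either side of the opening from the floor to the top of the opening. A 69 mm thick head sits across the top of both jambs, spanning the full outside width of the frame.


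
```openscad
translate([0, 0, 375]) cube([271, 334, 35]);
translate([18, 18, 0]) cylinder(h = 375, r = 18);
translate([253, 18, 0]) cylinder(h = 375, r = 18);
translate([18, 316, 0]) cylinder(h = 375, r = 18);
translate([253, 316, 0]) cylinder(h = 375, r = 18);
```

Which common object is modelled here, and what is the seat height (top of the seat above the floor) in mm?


A stool. The seat height is 410 mm.

A 271×334×35 slab at z = 375 on four corner cylinders — a stool. The seat top is 375 + 35 = 410 mm.


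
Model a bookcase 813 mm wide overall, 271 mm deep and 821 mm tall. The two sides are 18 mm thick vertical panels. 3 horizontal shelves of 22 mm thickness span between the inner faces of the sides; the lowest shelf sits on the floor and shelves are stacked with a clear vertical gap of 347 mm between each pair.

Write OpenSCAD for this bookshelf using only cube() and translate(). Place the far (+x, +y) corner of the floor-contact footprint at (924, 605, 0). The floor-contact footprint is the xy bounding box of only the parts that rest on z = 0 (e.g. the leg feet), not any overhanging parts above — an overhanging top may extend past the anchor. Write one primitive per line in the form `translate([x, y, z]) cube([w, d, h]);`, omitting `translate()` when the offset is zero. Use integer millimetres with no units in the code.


translate([111, 334, 0]) cube([18, 271, 821]);
translate([906, 334, 0]) cube([18, 271, 821]);
translate([129, 334, 0]) cube([777, 271, 22]);
translate([129, 334, 369]) cube([777, 271, 22]);
translate([129, 334, 738]) cube([777, 271, 22]);


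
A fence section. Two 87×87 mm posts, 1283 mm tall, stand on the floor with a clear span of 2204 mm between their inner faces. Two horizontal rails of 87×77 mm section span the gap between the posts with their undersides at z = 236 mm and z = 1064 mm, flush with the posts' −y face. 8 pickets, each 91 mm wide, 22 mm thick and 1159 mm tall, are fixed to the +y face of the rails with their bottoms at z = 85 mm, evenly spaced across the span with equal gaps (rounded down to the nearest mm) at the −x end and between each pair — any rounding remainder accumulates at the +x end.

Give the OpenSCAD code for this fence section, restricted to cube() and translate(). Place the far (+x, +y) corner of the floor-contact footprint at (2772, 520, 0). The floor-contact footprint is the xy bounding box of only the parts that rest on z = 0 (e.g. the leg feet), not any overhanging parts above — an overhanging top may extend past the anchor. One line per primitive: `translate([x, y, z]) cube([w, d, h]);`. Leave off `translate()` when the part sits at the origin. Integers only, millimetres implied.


translate([394, 433, 0]) cube([87, 87, 1283]);
translate([2685, 433, 0]) cube([87, 87, 1283]);
translate([481, 433, 236]) cube([2204, 87, 77]);
translate([481, 433, 1064]) cube([2204, 87, 77]);
translate([645, 520, 85]) cube([91, 22, 1159]);
translate([900, 520, 85]) cube([91, 22, 1159]);
translate([1155, 520, 85]) cube([91, 22, 1159]);
translate([1410, 520, 85]) cube([91, 22, 1159]);
translate([1665, 520, 85]) cube([91, 22, 1159]);
translate([1920, 520, 85]) cube([91, 22, 1159]);
translate([2175, 520, 85]) cube([91, 22, 1159]);
translate([2430, 520, 85]) cube([91, 22, 1159]);


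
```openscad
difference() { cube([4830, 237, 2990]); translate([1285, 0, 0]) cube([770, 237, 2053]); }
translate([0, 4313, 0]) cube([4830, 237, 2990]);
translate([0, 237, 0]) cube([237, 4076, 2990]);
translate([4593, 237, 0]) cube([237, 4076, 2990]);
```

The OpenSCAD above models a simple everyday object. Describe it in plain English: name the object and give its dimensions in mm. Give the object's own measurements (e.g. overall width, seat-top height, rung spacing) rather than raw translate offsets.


A single room: four walls, each 2990 mm tall and 237 mm thick, enclosing an outside footprint 4830×4550 mm (x × y), no floor or roof. The front and back walls (−y and +y sides) run the full x-width; the side walls fit between their inner faces. A door opening 770 mm wide and 2053 mm tall is cut through the front wall from the floor up, its −x edge 1285 mm from the wall's −x end.


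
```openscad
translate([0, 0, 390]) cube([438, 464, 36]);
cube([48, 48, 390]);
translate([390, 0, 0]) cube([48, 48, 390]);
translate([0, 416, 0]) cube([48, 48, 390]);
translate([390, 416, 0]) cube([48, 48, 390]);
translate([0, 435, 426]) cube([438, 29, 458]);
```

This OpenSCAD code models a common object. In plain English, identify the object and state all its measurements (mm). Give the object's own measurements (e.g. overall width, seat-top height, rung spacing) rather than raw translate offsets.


A chair. The seat is a 438×464×36 mm slab with its top at z = 426 mm, on four 48×48 mm corner legs (flush with the seat edges, standing on z = 0). A flat backrest 29 mm thick, 458 mm tall, spans the full seat width and rises from the seat top along its +y edge, rear face flush with the rear of the seat.


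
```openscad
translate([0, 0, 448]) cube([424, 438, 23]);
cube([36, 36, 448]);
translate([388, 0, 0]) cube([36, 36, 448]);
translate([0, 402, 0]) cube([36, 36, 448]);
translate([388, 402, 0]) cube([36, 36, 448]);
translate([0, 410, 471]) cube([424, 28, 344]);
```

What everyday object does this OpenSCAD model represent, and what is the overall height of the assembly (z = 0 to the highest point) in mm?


A chair. The overall height is 815 mm.

A slab on four corner posts with a tall panel at the back — a chair. The seat slab sits at z = 448 with thickness 23, and the 344 mm backrest starts at the seat top, so the overall height is 448 + 23 + 344 = 815 mm.


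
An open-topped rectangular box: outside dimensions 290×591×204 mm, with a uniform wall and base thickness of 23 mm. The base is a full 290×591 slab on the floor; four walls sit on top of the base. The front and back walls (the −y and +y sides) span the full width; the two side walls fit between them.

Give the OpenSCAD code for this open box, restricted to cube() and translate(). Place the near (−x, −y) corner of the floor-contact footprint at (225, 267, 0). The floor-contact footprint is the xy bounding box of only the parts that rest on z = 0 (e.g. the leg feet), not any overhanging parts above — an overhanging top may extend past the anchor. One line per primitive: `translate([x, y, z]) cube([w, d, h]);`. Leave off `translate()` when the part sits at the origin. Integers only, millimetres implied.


translate([225, 267, 0]) cube([290, 591, 23]);
translate([225, 267, 23]) cube([290, 23, 181]);
translate([225, 835, 23]) cube([290, 23, 181]);
translate([225, 290, 23]) cube([23, 545, 181]);
translate([492, 290, 23]) cube([23, 545, 181]);


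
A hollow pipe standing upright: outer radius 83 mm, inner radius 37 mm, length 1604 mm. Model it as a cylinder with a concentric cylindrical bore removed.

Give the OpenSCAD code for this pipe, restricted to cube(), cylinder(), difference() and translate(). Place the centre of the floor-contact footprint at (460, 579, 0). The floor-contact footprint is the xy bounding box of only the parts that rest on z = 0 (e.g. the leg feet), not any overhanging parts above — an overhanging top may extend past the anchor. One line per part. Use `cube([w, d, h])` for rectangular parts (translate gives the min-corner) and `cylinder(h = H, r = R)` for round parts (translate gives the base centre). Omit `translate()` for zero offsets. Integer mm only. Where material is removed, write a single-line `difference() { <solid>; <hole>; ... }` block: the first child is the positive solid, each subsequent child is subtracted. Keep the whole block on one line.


difference() { translate([460, 579, 0]) cylinder(h = 1604, r = 83); translate([460, 579, 0]) cylinder(h = 1604, r = 37); }


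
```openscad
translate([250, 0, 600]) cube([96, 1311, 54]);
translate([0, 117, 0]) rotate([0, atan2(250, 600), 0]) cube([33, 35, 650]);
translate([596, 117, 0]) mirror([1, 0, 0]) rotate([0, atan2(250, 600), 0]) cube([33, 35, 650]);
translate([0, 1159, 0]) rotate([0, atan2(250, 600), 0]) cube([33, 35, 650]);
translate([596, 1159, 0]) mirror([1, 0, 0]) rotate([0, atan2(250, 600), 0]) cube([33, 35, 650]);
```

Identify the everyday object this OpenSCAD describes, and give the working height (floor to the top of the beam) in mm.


A sawhorse. The overall height is 654 mm.

A beam across two mirrored pairs of raked legs — a sawhorse. The beam's underside is at z = 600 (matching the legs' vertical rise in atan2(250, 600)) and the beam is 54 mm tall, so its top is at 600 + 54 = 654 mm. The raked legs top out at the beam's underside, so that is the highest point.


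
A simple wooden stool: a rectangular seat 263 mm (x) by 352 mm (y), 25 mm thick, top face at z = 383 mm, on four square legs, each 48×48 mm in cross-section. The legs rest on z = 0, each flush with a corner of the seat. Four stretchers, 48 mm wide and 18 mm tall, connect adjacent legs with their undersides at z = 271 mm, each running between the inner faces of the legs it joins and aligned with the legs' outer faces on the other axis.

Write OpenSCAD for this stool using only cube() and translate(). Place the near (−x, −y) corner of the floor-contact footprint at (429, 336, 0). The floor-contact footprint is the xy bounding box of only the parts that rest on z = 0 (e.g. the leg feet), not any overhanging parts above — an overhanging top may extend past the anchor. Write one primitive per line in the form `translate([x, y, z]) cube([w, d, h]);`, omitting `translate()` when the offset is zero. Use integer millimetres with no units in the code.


translate([429, 336, 358]) cube([263, 352, 25]);
translate([429, 336, 0]) cube([48, 48, 358]);
translate([644, 336, 0]) cube([48, 48, 358]);
translate([429, 640, 0]) cube([48, 48, 358]);
translate([644, 640, 0]) cube([48, 48, 358]);
translate([477, 336, 271]) cube([167, 48, 18]);
translate([477, 640, 271]) cube([167, 48, 18]);
translate([429, 384, 271]) cube([48, 256, 18]);
translate([644, 384, 271]) cube([48, 256, 18]);


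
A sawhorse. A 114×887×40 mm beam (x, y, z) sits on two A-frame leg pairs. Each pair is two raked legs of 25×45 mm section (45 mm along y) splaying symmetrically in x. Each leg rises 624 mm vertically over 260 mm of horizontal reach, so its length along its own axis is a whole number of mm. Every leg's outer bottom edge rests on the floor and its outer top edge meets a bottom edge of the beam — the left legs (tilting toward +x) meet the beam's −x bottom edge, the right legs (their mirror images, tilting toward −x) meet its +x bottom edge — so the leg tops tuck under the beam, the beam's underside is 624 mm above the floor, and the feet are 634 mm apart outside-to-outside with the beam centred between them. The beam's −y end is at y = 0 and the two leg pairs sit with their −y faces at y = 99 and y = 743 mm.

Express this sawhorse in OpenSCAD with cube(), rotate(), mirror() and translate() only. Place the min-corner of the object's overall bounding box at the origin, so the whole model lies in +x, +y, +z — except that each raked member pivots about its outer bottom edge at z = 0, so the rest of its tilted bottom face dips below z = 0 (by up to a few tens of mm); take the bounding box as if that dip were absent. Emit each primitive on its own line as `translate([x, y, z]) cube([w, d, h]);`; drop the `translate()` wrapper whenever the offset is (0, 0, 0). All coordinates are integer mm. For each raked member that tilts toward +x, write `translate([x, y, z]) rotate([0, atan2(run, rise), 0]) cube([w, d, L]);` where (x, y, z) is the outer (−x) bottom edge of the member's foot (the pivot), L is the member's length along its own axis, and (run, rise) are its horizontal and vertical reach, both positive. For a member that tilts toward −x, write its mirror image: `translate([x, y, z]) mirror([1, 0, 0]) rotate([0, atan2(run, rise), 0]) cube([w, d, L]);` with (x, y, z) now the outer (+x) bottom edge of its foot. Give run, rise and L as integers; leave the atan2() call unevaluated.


translate([260, 0, 624]) cube([114, 887, 40]);
translate([0, 99, 0]) rotate([0, atan2(260, 624), 0]) cube([25, 45, 676]);
translate([634, 99, 0]) mirror([1, 0, 0]) rotate([0, atan2(260, 624), 0]) cube([25, 45, 676]);
translate([0, 743, 0]) rotate([0, atan2(260, 624), 0]) cube([25, 45, 676]);
translate([634, 743, 0]) mirror([1, 0, 0]) rotate([0, atan2(260, 624), 0]) cube([25, 45, 676]);


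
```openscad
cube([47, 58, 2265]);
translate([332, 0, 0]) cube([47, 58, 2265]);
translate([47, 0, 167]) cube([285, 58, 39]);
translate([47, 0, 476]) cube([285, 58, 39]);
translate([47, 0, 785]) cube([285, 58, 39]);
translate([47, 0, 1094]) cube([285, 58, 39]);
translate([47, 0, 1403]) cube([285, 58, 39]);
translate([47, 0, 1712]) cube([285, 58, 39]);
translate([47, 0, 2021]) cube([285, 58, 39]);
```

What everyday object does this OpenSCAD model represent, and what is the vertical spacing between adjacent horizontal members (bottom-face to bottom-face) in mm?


A ladder. The rung spacing is 309 mm.

Two tall 47×58 posts with 7 short bars between them — a ladder. Adjacent rungs sit at z = 167 and z = 476, so the spacing is 476 − 167 = 309 mm.


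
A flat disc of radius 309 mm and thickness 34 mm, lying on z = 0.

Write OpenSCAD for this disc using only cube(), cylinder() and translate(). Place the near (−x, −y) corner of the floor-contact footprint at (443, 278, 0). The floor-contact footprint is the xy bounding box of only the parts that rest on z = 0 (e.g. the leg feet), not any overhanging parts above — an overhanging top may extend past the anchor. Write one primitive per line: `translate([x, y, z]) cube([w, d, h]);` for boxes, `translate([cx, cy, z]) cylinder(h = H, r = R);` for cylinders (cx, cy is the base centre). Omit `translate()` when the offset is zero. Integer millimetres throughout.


translate([752, 587, 0]) cylinder(h = 34, r = 309);


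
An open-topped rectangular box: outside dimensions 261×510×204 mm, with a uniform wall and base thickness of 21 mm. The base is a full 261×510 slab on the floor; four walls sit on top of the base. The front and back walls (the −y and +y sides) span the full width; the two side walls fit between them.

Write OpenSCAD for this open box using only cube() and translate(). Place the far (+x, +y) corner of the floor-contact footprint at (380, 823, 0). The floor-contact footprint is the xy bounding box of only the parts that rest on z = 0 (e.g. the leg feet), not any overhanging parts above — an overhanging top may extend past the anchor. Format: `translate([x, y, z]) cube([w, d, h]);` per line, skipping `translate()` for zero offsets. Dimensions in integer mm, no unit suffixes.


translate([119, 313, 0]) cube([261, 510, 21]);
translate([119, 313, 21]) cube([261, 21, 183]);
translate([119, 802, 21]) cube([261, 21, 183]);
translate([119, 334, 21]) cube([21, 468, 183]);
translate([359, 334, 21]) cube([21, 468, 183]);


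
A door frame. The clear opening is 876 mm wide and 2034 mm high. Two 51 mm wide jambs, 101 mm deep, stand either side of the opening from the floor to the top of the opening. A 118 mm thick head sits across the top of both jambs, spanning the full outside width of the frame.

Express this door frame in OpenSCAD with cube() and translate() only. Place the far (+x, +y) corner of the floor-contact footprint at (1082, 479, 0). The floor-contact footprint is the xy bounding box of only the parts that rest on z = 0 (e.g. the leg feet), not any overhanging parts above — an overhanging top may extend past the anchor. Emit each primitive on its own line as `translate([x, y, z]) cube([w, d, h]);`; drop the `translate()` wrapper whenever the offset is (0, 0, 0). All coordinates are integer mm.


translate([104, 378, 0]) cube([51, 101, 2034]);
translate([1031, 378, 0]) cube([51, 101, 2034]);
translate([104, 378, 2034]) cube([978, 101, 118]);


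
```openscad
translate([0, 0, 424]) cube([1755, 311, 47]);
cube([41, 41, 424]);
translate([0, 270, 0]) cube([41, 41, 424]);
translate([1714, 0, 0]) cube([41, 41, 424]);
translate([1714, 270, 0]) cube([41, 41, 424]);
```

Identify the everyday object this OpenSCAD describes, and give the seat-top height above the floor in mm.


A bench. The seat-top height is 471 mm.

A long slab on four corner posts — a bench. The slab sits at z = 424 with thickness 47, so the top is 424 + 47 = 471 mm.


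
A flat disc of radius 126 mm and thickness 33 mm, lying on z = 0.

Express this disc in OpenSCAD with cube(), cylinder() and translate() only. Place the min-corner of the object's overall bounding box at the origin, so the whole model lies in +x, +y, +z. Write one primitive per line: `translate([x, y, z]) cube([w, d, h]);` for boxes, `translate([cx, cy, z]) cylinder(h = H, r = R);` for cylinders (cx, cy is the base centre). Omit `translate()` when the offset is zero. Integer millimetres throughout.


translate([126, 126, 0]) cylinder(h = 33, r = 126);


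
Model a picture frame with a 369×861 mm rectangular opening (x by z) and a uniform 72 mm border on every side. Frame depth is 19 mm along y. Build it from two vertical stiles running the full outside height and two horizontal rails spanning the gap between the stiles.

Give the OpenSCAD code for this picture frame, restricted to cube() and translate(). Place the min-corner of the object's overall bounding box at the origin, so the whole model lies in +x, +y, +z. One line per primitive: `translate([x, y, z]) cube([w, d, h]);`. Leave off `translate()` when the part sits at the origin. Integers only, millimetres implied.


cube([72, 19, 1005]);
translate([441, 0, 0]) cube([72, 19, 1005]);
translate([72, 0, 0]) cube([369, 19, 72]);
translate([72, 0, 933]) cube([369, 19, 72]);


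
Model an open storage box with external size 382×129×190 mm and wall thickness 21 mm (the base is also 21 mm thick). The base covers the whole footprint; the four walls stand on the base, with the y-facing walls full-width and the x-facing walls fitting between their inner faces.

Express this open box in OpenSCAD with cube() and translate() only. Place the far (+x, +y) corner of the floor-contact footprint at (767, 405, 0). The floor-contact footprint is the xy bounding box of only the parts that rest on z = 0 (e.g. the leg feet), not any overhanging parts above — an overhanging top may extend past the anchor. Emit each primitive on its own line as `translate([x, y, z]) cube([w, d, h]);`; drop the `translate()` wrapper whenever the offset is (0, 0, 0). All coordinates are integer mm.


translate([385, 276, 0]) cube([382, 129, 21]);
translate([385, 276, 21]) cube([382, 21, 169]);
translate([385, 384, 21]) cube([382, 21, 169]);
translate([385, 297, 21]) cube([21, 87, 169]);
translate([746, 297, 21]) cube([21, 87, 169]);


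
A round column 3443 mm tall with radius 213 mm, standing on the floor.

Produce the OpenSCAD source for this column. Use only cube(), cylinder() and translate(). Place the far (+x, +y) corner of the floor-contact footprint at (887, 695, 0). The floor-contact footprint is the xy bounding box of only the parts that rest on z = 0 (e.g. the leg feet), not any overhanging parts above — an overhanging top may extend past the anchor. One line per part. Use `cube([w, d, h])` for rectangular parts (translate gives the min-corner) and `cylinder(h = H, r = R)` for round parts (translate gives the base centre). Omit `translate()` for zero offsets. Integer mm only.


translate([674, 482, 0]) cylinder(h = 3443, r = 213);


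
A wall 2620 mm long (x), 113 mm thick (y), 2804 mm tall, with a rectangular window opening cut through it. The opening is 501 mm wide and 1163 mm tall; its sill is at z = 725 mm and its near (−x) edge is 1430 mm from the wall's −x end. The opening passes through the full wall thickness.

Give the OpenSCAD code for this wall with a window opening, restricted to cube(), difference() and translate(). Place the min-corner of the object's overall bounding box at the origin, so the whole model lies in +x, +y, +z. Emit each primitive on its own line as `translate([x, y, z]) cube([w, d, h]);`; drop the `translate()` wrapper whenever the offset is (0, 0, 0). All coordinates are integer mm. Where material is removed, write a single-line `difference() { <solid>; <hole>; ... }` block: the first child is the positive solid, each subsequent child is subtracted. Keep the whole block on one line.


difference() { cube([2620, 113, 2804]); translate([1430, 0, 725]) cube([501, 113, 1163]); }


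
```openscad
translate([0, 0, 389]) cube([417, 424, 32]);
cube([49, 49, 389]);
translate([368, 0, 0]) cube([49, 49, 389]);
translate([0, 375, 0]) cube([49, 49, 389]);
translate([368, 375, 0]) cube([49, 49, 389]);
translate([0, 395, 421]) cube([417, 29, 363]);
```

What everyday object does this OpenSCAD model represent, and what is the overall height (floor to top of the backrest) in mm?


A chair. The overall height is 784 mm.

A slab on four corner posts with a tall panel at the back — a chair. The seat slab sits at z = 389 with thickness 32, and the 363 mm backrest starts at the seat top, so the overall height is 389 + 32 + 363 = 784 mm.


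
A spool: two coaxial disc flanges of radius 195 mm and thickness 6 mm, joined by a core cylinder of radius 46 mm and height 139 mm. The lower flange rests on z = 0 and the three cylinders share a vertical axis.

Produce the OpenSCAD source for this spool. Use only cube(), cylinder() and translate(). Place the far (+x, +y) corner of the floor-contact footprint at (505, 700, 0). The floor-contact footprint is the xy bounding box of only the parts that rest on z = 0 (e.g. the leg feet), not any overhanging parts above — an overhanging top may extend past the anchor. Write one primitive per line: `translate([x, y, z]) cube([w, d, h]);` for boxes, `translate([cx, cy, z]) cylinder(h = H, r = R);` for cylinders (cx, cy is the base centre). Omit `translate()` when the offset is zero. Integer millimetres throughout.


translate([310, 505, 0]) cylinder(h = 6, r = 195);
translate([310, 505, 6]) cylinder(h = 139, r = 46);
translate([310, 505, 145]) cylinder(h = 6, r = 195);


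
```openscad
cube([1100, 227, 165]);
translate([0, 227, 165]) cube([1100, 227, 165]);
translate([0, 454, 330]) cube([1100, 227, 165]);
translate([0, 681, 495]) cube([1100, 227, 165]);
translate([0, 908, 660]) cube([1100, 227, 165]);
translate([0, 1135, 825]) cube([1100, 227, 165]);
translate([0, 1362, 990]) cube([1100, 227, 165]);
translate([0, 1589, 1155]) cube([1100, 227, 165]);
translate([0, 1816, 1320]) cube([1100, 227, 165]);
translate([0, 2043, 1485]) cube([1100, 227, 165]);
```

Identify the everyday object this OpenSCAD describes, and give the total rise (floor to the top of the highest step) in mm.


A staircase. The total rise is 1650 mm.

10 identical blocks, each offset up and back from the previous — a staircase. Each step is 165 mm tall and there are 10 of them, so the total rise is 10 × 165 = 1650 mm.


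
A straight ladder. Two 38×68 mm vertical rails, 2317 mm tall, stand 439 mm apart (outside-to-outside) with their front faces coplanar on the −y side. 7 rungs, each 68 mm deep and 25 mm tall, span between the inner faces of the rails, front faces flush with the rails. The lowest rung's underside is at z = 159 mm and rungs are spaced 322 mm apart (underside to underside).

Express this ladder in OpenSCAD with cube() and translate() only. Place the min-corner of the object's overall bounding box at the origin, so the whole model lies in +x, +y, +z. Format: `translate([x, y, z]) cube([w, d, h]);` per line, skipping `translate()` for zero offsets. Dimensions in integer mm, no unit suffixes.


cube([38, 68, 2317]);
translate([401, 0, 0]) cube([38, 68, 2317]);
translate([38, 0, 159]) cube([363, 68, 25]);
translate([38, 0, 481]) cube([363, 68, 25]);
translate([38, 0, 803]) cube([363, 68, 25]);
translate([38, 0, 1125]) cube([363, 68, 25]);
translate([38, 0, 1447]) cube([363, 68, 25]);
translate([38, 0, 1769]) cube([363, 68, 25]);
translate([38, 0, 2091]) cube([363, 68, 25]);


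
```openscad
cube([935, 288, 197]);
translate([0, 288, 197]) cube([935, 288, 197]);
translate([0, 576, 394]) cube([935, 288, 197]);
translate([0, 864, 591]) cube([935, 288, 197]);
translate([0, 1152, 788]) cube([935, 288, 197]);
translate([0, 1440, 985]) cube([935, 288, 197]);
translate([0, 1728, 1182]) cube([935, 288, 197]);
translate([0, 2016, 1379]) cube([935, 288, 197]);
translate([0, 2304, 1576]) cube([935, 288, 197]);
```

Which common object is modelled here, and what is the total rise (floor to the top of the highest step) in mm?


A staircase. The total rise is 1773 mm.

9 identical blocks, each offset up and back from the previous — a staircase. Each step is 197 mm tall and there are 9 of them, so the total rise is 9 × 197 = 1773 mm.


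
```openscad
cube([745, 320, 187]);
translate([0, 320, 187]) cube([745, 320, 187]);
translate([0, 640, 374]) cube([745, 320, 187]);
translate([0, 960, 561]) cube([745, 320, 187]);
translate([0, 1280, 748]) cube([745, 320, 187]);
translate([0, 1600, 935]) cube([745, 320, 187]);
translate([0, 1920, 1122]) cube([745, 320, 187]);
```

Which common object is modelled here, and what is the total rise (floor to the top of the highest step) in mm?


A staircase. The total rise is 1309 mm.

7 identical blocks, each offset up and back from the previous — a staircase. Each step is 187 mm tall and there are 7 of them, so the total rise is 7 × 187 = 1309 mm.


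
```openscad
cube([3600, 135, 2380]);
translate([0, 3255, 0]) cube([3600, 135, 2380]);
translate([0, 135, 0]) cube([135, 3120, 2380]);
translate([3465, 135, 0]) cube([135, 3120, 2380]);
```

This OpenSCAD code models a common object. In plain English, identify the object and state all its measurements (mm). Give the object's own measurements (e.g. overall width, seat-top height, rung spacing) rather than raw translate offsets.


The wall frame of a small rectangular building: four walls, each 2380 mm tall and 135 mm thick, enclosing a footprint 3600 mm (x) by 3390 mm (y) outside-to-outside, with no floor or roof. The front and back walls (the −y and +y sides) span the full width; the two side walls fit between them.


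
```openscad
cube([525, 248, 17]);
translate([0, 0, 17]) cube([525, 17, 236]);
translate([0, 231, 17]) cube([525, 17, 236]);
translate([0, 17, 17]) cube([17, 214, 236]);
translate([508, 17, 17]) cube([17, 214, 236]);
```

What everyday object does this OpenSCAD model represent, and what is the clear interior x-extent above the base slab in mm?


An open box. The internal width is 491 mm.

A 525×248 base slab with four walls standing on it — an open box. The base is 525 mm wide and the walls are 17 mm thick, so the internal width is 525 − 2 × 17 = 491 mm.


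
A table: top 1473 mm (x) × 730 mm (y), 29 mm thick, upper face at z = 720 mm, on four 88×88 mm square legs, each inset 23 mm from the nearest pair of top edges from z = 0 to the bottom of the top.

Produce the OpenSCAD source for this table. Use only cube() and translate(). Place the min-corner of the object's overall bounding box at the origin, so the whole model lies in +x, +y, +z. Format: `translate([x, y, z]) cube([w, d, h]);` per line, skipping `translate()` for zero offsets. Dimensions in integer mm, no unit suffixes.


translate([0, 0, 691]) cube([1473, 730, 29]);
translate([23, 23, 0]) cube([88, 88, 691]);
translate([1362, 23, 0]) cube([88, 88, 691]);
translate([23, 619, 0]) cube([88, 88, 691]);
translate([1362, 619, 0]) cube([88, 88, 691]);


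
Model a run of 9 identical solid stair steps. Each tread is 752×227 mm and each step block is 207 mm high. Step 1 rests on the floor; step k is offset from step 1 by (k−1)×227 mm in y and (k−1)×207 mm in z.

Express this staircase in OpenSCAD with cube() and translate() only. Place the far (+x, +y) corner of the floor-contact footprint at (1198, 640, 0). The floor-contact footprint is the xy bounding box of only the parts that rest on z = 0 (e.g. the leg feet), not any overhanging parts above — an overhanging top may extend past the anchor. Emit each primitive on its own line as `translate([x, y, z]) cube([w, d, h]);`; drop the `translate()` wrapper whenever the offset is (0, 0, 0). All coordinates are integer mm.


translate([446, 413, 0]) cube([752, 227, 207]);
translate([446, 640, 207]) cube([752, 227, 207]);
translate([446, 867, 414]) cube([752, 227, 207]);
translate([446, 1094, 621]) cube([752, 227, 207]);
translate([446, 1321, 828]) cube([752, 227, 207]);
translate([446, 1548, 1035]) cube([752, 227, 207]);
translate([446, 1775, 1242]) cube([752, 227, 207]);
translate([446, 2002, 1449]) cube([752, 227, 207]);
translate([446, 2229, 1656]) cube([752, 227, 207]);
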